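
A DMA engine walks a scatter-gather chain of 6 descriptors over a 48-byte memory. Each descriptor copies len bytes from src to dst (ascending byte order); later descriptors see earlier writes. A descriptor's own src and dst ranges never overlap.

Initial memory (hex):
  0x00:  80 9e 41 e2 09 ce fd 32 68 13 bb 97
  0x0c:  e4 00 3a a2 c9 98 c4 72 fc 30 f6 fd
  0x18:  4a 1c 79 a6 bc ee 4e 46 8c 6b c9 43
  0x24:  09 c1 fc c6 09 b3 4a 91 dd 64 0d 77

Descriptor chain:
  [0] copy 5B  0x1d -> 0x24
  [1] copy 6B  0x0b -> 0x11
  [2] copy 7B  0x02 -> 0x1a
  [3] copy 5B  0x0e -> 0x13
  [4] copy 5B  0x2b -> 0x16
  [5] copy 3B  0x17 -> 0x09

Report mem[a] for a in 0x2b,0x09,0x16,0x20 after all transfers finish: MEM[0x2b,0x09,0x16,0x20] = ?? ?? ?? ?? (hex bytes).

  after D0: wrote 5B at 0x24 = ee4e468c6b
  after D1: wrote 6B at 0x11 = 97e4003aa2c9
  after D2: wrote 7B at 0x1a = 41e209cefd3268
  after D3: wrote 5B at 0x13 = 3aa2c997e4
  after D4: wrote 5B at 0x16 = 91dd640d77
  after D5: wrote 3B at 0x09 = dd640d
query mem[0x2b]=0x91, mem[0x09]=0xdd, mem[0x16]=0x91, mem[0x20]=0x68

MEM[0x2b,0x09,0x16,0x20] = 91 dd 91 68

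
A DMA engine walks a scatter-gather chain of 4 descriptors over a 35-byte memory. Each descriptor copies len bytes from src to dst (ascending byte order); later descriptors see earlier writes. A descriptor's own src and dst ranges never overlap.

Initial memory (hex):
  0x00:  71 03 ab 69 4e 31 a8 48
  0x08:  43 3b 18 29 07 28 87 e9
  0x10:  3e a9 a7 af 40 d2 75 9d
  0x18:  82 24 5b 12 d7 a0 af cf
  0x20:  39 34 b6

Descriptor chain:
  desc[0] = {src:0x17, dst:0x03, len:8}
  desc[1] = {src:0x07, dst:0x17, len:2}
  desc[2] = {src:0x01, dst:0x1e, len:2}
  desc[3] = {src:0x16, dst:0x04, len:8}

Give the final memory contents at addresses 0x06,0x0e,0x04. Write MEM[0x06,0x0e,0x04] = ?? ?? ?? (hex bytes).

D0: mem[0x03..0x0a] <- [9d 82 24 5b 12 d7 a0 af]
D1: mem[0x17..0x18] <- [12 d7]
D2: mem[0x1e..0x1f] <- [03 ab]
D3: mem[0x04..0x0b] <- [75 12 d7 24 5b 12 d7 a0]
query mem[0x06]=0xd7, mem[0x0e]=0x87, mem[0x04]=0x75

MEM[0x06,0x0e,0x04] = d7 87 75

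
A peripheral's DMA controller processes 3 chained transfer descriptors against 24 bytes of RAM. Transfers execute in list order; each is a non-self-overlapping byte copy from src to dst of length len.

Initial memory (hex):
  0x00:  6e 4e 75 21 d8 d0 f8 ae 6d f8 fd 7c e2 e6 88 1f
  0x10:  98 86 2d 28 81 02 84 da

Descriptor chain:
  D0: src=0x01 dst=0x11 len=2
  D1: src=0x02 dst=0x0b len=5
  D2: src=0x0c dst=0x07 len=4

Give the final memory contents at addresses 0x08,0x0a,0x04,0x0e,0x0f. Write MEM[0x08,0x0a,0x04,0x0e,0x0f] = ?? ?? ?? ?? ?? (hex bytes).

D0: mem[0x11..0x12] <- [4e 75]
D1: mem[0x0b..0x0f] <- [75 21 d8 d0 f8]
D2: mem[0x07..0x0a] <- [21 d8 d0 f8]
query mem[0x08]=0xd8, mem[0x0a]=0xf8, mem[0x04]=0xd8, mem[0x0e]=0xd0, mem[0x0f]=0xf8

MEM[0x08,0x0a,0x04,0x0e,0x0f] = d8 f8 d8 d0 f8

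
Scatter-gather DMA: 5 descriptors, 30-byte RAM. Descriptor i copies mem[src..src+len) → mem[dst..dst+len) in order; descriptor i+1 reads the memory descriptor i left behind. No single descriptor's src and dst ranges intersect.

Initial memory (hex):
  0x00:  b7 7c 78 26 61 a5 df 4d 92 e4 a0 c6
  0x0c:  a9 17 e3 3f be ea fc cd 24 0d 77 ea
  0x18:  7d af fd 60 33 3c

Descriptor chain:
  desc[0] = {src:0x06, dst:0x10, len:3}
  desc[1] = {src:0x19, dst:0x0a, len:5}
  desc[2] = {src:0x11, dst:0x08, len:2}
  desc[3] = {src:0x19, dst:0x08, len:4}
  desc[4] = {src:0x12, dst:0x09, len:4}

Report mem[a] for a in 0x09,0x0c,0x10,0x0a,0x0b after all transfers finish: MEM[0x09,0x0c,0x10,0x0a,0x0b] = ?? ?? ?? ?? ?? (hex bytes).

[0] 0x06->0x10 len=3 : df 4d 92
[1] 0x19->0x0a len=5 : af fd 60 33 3c
[2] 0x11->0x08 len=2 : 4d 92
[3] 0x19->0x08 len=4 : af fd 60 33
[4] 0x12->0x09 len=4 : 92 cd 24 0d
query mem[0x09]=0x92, mem[0x0c]=0x0d, mem[0x10]=0xdf, mem[0x0a]=0xcd, mem[0x0b]=0x24

MEM[0x09,0x0c,0x10,0x0a,0x0b] = 92 0d df cd 24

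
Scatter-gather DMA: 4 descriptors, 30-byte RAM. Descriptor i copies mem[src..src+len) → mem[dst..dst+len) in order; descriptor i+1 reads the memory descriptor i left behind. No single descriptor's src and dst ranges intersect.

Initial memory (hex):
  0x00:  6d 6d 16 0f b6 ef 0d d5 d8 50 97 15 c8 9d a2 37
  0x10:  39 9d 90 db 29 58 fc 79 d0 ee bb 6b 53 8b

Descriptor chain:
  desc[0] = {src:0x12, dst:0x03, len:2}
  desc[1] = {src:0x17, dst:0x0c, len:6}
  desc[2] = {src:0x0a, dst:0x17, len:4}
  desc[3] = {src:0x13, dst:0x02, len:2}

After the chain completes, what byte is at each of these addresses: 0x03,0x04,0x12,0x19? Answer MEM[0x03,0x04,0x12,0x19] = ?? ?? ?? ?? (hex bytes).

MEM[0x03,0x04,0x12,0x19] = 29 db 90 79

D0: mem[0x03..0x04] <- [90 db]
D1: mem[0x0c..0x11] <- [79 d0 ee bb 6b 53]
D2: mem[0x17..0x1a] <- [97 15 79 d0]
D3: mem[0x02..0x03] <- [db 29]
query mem[0x03]=0x29, mem[0x04]=0xdb, mem[0x12]=0x90, mem[0x19]=0x79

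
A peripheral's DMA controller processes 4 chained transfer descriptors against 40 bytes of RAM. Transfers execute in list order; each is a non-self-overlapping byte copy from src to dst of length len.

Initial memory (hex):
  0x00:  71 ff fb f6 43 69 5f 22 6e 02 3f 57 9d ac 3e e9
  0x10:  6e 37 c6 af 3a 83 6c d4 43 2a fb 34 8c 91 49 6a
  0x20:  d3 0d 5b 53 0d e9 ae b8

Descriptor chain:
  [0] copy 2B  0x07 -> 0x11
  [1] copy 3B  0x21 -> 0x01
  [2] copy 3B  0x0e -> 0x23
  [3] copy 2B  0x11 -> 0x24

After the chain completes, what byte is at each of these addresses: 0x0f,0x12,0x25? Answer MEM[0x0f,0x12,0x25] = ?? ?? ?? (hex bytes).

  after D0: wrote 2B at 0x11 = 226e
  after D1: wrote 3B at 0x01 = 0d5b53
  after D2: wrote 3B at 0x23 = 3ee96e
  after D3: wrote 2B at 0x24 = 226e
query mem[0x0f]=0xe9, mem[0x12]=0x6e, mem[0x25]=0x6e

MEM[0x0f,0x12,0x25] = e9 6e 6e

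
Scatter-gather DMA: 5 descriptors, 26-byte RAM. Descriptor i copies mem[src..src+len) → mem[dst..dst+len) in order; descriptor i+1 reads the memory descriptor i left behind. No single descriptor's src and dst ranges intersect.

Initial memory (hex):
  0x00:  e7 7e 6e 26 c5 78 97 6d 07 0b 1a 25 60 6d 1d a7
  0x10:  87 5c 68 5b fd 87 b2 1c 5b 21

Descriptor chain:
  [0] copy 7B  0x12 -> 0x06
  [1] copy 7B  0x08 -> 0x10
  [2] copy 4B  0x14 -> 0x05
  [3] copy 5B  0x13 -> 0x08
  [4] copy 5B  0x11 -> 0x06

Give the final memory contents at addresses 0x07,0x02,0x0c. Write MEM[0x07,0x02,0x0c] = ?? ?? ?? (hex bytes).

#0 dst[0x06+7] := {0x68,0x5b,0xfd,0x87,0xb2,0x1c,0x5b}
#1 dst[0x10+7] := {0xfd,0x87,0xb2,0x1c,0x5b,0x6d,0x1d}
#2 dst[0x05+4] := {0x5b,0x6d,0x1d,0x1c}
#3 dst[0x08+5] := {0x1c,0x5b,0x6d,0x1d,0x1c}
#4 dst[0x06+5] := {0x87,0xb2,0x1c,0x5b,0x6d}
query mem[0x07]=0xb2, mem[0x02]=0x6e, mem[0x0c]=0x1c

MEM[0x07,0x02,0x0c] = b2 6e 1c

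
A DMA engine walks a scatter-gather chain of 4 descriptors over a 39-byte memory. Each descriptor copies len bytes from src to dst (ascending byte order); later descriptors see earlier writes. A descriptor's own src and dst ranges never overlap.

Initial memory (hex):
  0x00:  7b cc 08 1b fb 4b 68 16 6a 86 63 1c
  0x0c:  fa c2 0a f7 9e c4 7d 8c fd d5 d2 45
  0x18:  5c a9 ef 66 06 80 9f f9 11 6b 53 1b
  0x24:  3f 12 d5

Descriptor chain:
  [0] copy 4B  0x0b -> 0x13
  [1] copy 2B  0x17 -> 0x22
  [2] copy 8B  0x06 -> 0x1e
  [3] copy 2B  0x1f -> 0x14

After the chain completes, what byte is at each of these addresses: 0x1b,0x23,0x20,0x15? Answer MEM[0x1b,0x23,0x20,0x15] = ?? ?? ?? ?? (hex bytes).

  after D0: wrote 4B at 0x13 = 1cfac20a
  after D1: wrote 2B at 0x22 = 455c
  after D2: wrote 8B at 0x1e = 68166a86631cfac2
  after D3: wrote 2B at 0x14 = 166a
query mem[0x1b]=0x66, mem[0x23]=0x1c, mem[0x20]=0x6a, mem[0x15]=0x6a

MEM[0x1b,0x23,0x20,0x15] = 66 1c 6a 6a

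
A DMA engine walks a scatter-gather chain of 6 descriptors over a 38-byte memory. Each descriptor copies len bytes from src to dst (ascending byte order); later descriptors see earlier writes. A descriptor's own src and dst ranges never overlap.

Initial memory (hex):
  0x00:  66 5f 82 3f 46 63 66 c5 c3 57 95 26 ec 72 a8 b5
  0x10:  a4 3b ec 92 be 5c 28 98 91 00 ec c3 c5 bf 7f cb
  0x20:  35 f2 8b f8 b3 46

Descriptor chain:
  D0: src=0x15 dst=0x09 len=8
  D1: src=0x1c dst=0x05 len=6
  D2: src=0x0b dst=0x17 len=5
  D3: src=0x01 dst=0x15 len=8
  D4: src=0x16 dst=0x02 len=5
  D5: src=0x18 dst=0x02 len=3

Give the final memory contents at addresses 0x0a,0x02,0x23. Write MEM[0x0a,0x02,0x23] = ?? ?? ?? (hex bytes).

#0 dst[0x09+8] := {0x5c,0x28,0x98,0x91,0x00,0xec,0xc3,0xc5}
#1 dst[0x05+6] := {0xc5,0xbf,0x7f,0xcb,0x35,0xf2}
#2 dst[0x17+5] := {0x98,0x91,0x00,0xec,0xc3}
#3 dst[0x15+8] := {0x5f,0x82,0x3f,0x46,0xc5,0xbf,0x7f,0xcb}
#4 dst[0x02+5] := {0x82,0x3f,0x46,0xc5,0xbf}
#5 dst[0x02+3] := {0x46,0xc5,0xbf}
query mem[0x0a]=0xf2, mem[0x02]=0x46, mem[0x23]=0xf8

MEM[0x0a,0x02,0x23] = f2 46 f8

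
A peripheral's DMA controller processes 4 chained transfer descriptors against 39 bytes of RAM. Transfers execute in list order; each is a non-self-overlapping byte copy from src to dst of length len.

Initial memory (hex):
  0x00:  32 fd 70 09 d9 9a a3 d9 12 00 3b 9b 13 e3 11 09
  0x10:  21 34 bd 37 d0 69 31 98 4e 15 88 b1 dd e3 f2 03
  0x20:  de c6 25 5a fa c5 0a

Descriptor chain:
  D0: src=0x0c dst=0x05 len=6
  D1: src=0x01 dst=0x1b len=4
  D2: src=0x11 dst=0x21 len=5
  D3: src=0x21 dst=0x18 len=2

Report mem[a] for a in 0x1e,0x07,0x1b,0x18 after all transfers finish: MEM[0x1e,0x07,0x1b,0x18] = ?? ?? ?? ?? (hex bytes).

[0] 0x0c->0x05 len=6 : 13 e3 11 09 21 34
[1] 0x01->0x1b len=4 : fd 70 09 d9
[2] 0x11->0x21 len=5 : 34 bd 37 d0 69
[3] 0x21->0x18 len=2 : 34 bd
query mem[0x1e]=0xd9, mem[0x07]=0x11, mem[0x1b]=0xfd, mem[0x18]=0x34

MEM[0x1e,0x07,0x1b,0x18] = d9 11 fd 34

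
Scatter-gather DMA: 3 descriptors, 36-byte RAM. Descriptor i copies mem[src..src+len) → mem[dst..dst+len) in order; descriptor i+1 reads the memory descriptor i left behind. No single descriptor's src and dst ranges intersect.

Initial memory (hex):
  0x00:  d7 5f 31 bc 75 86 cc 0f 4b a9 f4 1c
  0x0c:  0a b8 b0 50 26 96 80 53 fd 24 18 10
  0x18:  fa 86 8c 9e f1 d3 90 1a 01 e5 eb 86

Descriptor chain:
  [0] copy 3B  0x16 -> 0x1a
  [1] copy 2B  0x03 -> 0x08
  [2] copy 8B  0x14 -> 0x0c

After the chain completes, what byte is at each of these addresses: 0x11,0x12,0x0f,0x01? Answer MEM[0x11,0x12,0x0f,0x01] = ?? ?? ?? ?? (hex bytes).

[0] 0x16->0x1a len=3 : 18 10 fa
[1] 0x03->0x08 len=2 : bc 75
[2] 0x14->0x0c len=8 : fd 24 18 10 fa 86 18 10
query mem[0x11]=0x86, mem[0x12]=0x18, mem[0x0f]=0x10, mem[0x01]=0x5f

MEM[0x11,0x12,0x0f,0x01] = 86 18 10 5f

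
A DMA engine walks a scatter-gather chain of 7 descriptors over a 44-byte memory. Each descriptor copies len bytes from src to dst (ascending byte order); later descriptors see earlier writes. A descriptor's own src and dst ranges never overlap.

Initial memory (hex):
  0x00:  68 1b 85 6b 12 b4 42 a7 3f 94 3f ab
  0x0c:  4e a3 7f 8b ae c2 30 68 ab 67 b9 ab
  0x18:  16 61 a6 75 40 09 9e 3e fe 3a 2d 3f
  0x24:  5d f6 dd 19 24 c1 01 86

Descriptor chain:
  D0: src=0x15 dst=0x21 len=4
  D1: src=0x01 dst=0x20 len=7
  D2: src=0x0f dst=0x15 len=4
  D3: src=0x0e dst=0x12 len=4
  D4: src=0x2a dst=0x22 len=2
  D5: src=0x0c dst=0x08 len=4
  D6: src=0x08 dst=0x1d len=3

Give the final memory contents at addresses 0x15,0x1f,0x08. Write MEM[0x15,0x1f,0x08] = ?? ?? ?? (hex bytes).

  after D0: wrote 4B at 0x21 = 67b9ab16
  after D1: wrote 7B at 0x20 = 1b856b12b442a7
  after D2: wrote 4B at 0x15 = 8baec230
  after D3: wrote 4B at 0x12 = 7f8baec2
  after D4: wrote 2B at 0x22 = 0186
  after D5: wrote 4B at 0x08 = 4ea37f8b
  after D6: wrote 3B at 0x1d = 4ea37f
query mem[0x15]=0xc2, mem[0x1f]=0x7f, mem[0x08]=0x4e

MEM[0x15,0x1f,0x08] = c2 7f 4e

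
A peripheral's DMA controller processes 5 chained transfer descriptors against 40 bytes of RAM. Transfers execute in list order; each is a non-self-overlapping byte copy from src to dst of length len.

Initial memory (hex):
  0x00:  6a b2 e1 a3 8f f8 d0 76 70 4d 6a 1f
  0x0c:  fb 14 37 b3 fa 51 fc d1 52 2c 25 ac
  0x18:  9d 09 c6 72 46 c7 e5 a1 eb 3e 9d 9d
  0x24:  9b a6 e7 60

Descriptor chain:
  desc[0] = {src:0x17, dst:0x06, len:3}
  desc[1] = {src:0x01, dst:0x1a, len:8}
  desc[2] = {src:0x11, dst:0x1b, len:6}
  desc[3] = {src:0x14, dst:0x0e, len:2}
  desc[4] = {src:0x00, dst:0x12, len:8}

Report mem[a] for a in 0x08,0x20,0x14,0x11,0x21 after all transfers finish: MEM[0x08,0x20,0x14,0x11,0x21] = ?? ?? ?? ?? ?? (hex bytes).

MEM[0x08,0x20,0x14,0x11,0x21] = 09 25 e1 51 09

#0 dst[0x06+3] := {0xac,0x9d,0x09}
#1 dst[0x1a+8] := {0xb2,0xe1,0xa3,0x8f,0xf8,0xac,0x9d,0x09}
#2 dst[0x1b+6] := {0x51,0xfc,0xd1,0x52,0x2c,0x25}
#3 dst[0x0e+2] := {0x52,0x2c}
#4 dst[0x12+8] := {0x6a,0xb2,0xe1,0xa3,0x8f,0xf8,0xac,0x9d}
query mem[0x08]=0x09, mem[0x20]=0x25, mem[0x14]=0xe1, mem[0x11]=0x51, mem[0x21]=0x09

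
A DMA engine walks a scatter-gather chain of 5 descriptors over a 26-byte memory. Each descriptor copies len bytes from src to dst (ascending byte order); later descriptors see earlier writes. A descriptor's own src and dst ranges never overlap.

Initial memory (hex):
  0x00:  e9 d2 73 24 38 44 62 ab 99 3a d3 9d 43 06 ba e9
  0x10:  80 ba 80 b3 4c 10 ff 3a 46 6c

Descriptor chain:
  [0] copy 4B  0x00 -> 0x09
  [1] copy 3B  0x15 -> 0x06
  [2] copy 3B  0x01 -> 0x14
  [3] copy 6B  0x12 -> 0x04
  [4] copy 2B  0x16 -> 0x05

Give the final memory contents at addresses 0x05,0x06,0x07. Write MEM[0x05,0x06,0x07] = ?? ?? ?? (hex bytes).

D0: mem[0x09..0x0c] <- [e9 d2 73 24]
D1: mem[0x06..0x08] <- [10 ff 3a]
D2: mem[0x14..0x16] <- [d2 73 24]
D3: mem[0x04..0x09] <- [80 b3 d2 73 24 3a]
D4: mem[0x05..0x06] <- [24 3a]
query mem[0x05]=0x24, mem[0x06]=0x3a, mem[0x07]=0x73

MEM[0x05,0x06,0x07] = 24 3a 73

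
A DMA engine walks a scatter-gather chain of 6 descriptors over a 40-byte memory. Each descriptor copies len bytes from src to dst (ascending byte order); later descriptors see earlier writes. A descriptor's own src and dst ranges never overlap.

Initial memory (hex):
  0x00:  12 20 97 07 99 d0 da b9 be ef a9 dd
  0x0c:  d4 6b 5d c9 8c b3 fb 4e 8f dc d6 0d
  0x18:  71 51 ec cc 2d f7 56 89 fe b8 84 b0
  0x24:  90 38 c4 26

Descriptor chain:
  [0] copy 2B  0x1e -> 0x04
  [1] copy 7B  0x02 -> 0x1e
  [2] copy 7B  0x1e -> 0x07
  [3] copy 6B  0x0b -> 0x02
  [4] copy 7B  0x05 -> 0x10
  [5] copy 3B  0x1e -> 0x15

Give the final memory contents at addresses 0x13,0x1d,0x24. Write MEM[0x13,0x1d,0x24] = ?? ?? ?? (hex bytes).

MEM[0x13,0x1d,0x24] = 07 f7 be

  after D0: wrote 2B at 0x04 = 5689
  after D1: wrote 7B at 0x1e = 97075689dab9be
  after D2: wrote 7B at 0x07 = 97075689dab9be
  after D3: wrote 6B at 0x02 = dab9be5dc98c
  after D4: wrote 7B at 0x10 = 5dc98c075689da
  after D5: wrote 3B at 0x15 = 970756
query mem[0x13]=0x07, mem[0x1d]=0xf7, mem[0x24]=0xbe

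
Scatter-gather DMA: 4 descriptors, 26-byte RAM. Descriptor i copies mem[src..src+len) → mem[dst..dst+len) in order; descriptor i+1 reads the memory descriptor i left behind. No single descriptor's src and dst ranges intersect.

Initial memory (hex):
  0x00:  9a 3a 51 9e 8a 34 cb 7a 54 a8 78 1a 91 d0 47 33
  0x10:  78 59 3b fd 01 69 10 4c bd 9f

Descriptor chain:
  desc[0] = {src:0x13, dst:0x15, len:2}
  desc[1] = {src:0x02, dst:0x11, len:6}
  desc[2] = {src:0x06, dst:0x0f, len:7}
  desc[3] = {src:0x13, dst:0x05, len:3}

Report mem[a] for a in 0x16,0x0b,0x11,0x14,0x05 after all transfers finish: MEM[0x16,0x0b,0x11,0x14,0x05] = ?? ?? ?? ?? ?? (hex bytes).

MEM[0x16,0x0b,0x11,0x14,0x05] = 7a 1a 54 1a 78

D0: mem[0x15..0x16] <- [fd 01]
D1: mem[0x11..0x16] <- [51 9e 8a 34 cb 7a]
D2: mem[0x0f..0x15] <- [cb 7a 54 a8 78 1a 91]
D3: mem[0x05..0x07] <- [78 1a 91]
query mem[0x16]=0x7a, mem[0x0b]=0x1a, mem[0x11]=0x54, mem[0x14]=0x1a, mem[0x05]=0x78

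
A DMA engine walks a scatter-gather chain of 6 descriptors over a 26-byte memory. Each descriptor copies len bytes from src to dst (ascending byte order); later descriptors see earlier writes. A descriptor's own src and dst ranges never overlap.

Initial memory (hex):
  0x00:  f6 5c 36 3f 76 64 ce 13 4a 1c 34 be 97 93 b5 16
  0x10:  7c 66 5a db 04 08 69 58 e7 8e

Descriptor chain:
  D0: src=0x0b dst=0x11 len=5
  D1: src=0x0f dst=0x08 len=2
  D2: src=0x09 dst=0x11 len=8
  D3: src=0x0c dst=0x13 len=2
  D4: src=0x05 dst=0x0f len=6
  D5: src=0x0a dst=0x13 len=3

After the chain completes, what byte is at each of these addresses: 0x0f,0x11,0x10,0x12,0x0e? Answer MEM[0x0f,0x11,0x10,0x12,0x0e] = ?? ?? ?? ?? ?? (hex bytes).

D0: mem[0x11..0x15] <- [be 97 93 b5 16]
D1: mem[0x08..0x09] <- [16 7c]
D2: mem[0x11..0x18] <- [7c 34 be 97 93 b5 16 7c]
D3: mem[0x13..0x14] <- [97 93]
D4: mem[0x0f..0x14] <- [64 ce 13 16 7c 34]
D5: mem[0x13..0x15] <- [34 be 97]
query mem[0x0f]=0x64, mem[0x11]=0x13, mem[0x10]=0xce, mem[0x12]=0x16, mem[0x0e]=0xb5

MEM[0x0f,0x11,0x10,0x12,0x0e] = 64 13 ce 16 b5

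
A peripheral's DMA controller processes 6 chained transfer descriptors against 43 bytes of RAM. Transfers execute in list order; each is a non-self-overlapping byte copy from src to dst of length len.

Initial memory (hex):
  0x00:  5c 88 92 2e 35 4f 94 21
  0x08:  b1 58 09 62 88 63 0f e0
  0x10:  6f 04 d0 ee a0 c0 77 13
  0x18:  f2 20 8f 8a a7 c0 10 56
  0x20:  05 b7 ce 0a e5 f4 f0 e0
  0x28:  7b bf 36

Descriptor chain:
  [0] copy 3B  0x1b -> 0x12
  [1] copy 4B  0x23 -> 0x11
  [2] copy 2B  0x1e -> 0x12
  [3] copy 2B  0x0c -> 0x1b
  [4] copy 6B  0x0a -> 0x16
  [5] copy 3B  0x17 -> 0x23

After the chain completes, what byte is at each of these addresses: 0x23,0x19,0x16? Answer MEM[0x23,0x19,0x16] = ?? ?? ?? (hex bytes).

  after D0: wrote 3B at 0x12 = 8aa7c0
  after D1: wrote 4B at 0x11 = 0ae5f4f0
  after D2: wrote 2B at 0x12 = 1056
  after D3: wrote 2B at 0x1b = 8863
  after D4: wrote 6B at 0x16 = 096288630fe0
  after D5: wrote 3B at 0x23 = 628863
query mem[0x23]=0x62, mem[0x19]=0x63, mem[0x16]=0x09

MEM[0x23,0x19,0x16] = 62 63 09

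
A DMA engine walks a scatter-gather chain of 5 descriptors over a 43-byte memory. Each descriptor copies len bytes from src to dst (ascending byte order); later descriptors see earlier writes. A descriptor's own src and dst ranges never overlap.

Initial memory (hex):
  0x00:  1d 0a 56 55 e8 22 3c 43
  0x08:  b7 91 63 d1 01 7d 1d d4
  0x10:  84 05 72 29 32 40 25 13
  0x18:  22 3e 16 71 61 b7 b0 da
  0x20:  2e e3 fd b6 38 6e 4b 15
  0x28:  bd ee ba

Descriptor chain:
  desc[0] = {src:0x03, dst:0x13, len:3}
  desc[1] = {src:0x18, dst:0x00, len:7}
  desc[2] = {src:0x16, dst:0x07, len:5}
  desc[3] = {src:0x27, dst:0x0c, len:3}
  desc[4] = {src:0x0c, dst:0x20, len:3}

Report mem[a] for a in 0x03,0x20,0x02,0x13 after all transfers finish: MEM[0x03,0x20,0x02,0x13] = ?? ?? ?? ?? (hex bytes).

MEM[0x03,0x20,0x02,0x13] = 71 15 16 55

D0: mem[0x13..0x15] <- [55 e8 22]
D1: mem[0x00..0x06] <- [22 3e 16 71 61 b7 b0]
D2: mem[0x07..0x0b] <- [25 13 22 3e 16]
D3: mem[0x0c..0x0e] <- [15 bd ee]
D4: mem[0x20..0x22] <- [15 bd ee]
query mem[0x03]=0x71, mem[0x20]=0x15, mem[0x02]=0x16, mem[0x13]=0x55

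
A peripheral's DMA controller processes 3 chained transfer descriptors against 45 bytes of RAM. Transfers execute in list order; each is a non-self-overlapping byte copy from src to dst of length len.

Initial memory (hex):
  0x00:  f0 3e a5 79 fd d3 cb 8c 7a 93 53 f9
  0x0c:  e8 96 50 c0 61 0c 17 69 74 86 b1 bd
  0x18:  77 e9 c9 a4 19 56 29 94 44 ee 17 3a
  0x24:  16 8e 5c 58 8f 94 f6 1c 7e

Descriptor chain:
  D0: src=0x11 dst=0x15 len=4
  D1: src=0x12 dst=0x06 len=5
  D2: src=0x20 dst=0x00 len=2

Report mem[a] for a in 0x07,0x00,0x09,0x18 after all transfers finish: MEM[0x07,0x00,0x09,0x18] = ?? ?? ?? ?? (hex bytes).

#0 dst[0x15+4] := {0x0c,0x17,0x69,0x74}
#1 dst[0x06+5] := {0x17,0x69,0x74,0x0c,0x17}
#2 dst[0x00+2] := {0x44,0xee}
query mem[0x07]=0x69, mem[0x00]=0x44, mem[0x09]=0x0c, mem[0x18]=0x74

MEM[0x07,0x00,0x09,0x18] = 69 44 0c 74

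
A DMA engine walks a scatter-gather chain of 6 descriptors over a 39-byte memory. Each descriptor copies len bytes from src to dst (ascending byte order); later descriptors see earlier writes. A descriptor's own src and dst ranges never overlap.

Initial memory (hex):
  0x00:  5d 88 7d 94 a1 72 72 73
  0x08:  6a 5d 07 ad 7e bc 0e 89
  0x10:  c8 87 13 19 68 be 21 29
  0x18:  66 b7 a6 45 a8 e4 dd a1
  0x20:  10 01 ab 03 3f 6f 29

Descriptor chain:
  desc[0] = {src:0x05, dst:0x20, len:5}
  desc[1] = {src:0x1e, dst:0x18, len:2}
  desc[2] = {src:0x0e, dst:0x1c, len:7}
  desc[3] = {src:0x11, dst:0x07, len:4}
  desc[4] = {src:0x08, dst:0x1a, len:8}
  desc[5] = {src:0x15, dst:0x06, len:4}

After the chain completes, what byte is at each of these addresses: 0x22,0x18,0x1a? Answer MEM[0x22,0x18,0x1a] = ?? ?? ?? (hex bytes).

MEM[0x22,0x18,0x1a] = 68 dd 13

#0 dst[0x20+5] := {0x72,0x72,0x73,0x6a,0x5d}
#1 dst[0x18+2] := {0xdd,0xa1}
#2 dst[0x1c+7] := {0x0e,0x89,0xc8,0x87,0x13,0x19,0x68}
#3 dst[0x07+4] := {0x87,0x13,0x19,0x68}
#4 dst[0x1a+8] := {0x13,0x19,0x68,0xad,0x7e,0xbc,0x0e,0x89}
#5 dst[0x06+4] := {0xbe,0x21,0x29,0xdd}
query mem[0x22]=0x68, mem[0x18]=0xdd, mem[0x1a]=0x13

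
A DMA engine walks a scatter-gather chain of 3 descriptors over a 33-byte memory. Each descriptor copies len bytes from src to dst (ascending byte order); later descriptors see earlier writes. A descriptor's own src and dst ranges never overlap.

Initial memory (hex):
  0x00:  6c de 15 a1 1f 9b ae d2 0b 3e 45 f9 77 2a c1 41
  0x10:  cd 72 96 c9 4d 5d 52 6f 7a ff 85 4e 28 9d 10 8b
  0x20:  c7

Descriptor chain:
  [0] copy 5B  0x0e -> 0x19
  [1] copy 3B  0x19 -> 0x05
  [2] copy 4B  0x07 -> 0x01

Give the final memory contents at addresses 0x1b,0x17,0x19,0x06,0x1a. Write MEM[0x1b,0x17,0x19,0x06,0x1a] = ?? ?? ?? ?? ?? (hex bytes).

[0] 0x0e->0x19 len=5 : c1 41 cd 72 96
[1] 0x19->0x05 len=3 : c1 41 cd
[2] 0x07->0x01 len=4 : cd 0b 3e 45
query mem[0x1b]=0xcd, mem[0x17]=0x6f, mem[0x19]=0xc1, mem[0x06]=0x41, mem[0x1a]=0x41

MEM[0x1b,0x17,0x19,0x06,0x1a] = cd 6f c1 41 41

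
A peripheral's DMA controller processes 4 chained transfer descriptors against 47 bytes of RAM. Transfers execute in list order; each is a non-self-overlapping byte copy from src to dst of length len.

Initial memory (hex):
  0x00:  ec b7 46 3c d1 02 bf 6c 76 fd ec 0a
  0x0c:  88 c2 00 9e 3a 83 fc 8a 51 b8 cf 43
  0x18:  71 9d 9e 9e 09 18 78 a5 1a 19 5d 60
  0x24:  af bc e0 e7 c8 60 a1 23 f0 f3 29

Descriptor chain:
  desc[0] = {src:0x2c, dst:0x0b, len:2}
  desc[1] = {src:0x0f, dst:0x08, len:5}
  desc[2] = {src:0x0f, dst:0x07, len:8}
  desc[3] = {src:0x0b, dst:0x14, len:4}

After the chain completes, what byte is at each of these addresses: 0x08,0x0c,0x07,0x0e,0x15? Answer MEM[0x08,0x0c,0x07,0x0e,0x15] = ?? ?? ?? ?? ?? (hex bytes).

#0 dst[0x0b+2] := {0xf0,0xf3}
#1 dst[0x08+5] := {0x9e,0x3a,0x83,0xfc,0x8a}
#2 dst[0x07+8] := {0x9e,0x3a,0x83,0xfc,0x8a,0x51,0xb8,0xcf}
#3 dst[0x14+4] := {0x8a,0x51,0xb8,0xcf}
query mem[0x08]=0x3a, mem[0x0c]=0x51, mem[0x07]=0x9e, mem[0x0e]=0xcf, mem[0x15]=0x51

MEM[0x08,0x0c,0x07,0x0e,0x15] = 3a 51 9e cf 51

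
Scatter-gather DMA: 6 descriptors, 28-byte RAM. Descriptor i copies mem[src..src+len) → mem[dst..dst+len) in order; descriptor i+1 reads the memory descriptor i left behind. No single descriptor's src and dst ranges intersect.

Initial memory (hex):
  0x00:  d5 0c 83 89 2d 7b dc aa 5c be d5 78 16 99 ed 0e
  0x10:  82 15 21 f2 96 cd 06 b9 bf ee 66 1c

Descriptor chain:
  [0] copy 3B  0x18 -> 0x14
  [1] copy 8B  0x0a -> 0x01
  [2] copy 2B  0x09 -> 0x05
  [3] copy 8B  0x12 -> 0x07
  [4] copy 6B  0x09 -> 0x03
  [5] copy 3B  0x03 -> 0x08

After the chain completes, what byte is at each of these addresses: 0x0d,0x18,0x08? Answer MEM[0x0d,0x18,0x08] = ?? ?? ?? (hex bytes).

#0 dst[0x14+3] := {0xbf,0xee,0x66}
#1 dst[0x01+8] := {0xd5,0x78,0x16,0x99,0xed,0x0e,0x82,0x15}
#2 dst[0x05+2] := {0xbe,0xd5}
#3 dst[0x07+8] := {0x21,0xf2,0xbf,0xee,0x66,0xb9,0xbf,0xee}
#4 dst[0x03+6] := {0xbf,0xee,0x66,0xb9,0xbf,0xee}
#5 dst[0x08+3] := {0xbf,0xee,0x66}
query mem[0x0d]=0xbf, mem[0x18]=0xbf, mem[0x08]=0xbf

MEM[0x0d,0x18,0x08] = bf bf bf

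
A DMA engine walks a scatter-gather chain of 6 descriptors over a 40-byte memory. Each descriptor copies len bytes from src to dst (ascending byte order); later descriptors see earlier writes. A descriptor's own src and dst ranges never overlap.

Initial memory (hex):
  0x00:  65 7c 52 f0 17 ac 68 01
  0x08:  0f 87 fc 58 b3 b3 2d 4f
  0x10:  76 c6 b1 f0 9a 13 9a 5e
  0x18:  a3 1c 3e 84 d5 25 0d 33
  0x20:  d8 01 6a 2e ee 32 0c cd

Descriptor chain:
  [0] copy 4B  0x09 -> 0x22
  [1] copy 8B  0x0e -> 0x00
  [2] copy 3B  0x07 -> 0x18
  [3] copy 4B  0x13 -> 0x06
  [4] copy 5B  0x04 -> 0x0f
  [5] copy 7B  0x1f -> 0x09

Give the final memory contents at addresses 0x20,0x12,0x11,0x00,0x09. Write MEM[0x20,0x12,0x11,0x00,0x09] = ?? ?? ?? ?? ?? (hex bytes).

MEM[0x20,0x12,0x11,0x00,0x09] = d8 9a f0 2d 33

[0] 0x09->0x22 len=4 : 87 fc 58 b3
[1] 0x0e->0x00 len=8 : 2d 4f 76 c6 b1 f0 9a 13
[2] 0x07->0x18 len=3 : 13 0f 87
[3] 0x13->0x06 len=4 : f0 9a 13 9a
[4] 0x04->0x0f len=5 : b1 f0 f0 9a 13
[5] 0x1f->0x09 len=7 : 33 d8 01 87 fc 58 b3
query mem[0x20]=0xd8, mem[0x12]=0x9a, mem[0x11]=0xf0, mem[0x00]=0x2d, mem[0x09]=0x33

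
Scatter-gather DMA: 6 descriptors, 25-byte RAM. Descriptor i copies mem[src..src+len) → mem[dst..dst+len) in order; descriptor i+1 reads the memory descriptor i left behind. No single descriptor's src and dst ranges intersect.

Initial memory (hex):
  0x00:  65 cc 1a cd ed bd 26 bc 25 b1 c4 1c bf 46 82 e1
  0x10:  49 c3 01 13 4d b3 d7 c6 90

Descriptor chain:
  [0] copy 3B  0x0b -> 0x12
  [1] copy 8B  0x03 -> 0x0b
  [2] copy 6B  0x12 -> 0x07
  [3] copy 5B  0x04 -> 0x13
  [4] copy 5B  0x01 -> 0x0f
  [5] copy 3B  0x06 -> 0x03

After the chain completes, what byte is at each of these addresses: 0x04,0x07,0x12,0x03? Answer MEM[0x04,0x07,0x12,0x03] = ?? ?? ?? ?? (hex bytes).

MEM[0x04,0x07,0x12,0x03] = c4 c4 ed 26

#0 dst[0x12+3] := {0x1c,0xbf,0x46}
#1 dst[0x0b+8] := {0xcd,0xed,0xbd,0x26,0xbc,0x25,0xb1,0xc4}
#2 dst[0x07+6] := {0xc4,0xbf,0x46,0xb3,0xd7,0xc6}
#3 dst[0x13+5] := {0xed,0xbd,0x26,0xc4,0xbf}
#4 dst[0x0f+5] := {0xcc,0x1a,0xcd,0xed,0xbd}
#5 dst[0x03+3] := {0x26,0xc4,0xbf}
query mem[0x04]=0xc4, mem[0x07]=0xc4, mem[0x12]=0xed, mem[0x03]=0x26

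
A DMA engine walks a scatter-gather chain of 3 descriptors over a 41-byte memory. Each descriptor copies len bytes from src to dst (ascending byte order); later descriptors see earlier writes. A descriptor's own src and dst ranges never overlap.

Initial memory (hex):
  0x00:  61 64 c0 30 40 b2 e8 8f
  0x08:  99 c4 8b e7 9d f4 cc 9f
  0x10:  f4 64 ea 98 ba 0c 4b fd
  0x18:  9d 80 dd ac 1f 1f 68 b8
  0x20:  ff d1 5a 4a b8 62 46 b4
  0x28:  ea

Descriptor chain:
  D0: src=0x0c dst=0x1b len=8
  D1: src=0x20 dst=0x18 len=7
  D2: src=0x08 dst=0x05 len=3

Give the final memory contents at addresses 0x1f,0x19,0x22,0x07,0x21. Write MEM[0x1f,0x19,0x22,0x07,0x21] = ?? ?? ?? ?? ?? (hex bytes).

#0 dst[0x1b+8] := {0x9d,0xf4,0xcc,0x9f,0xf4,0x64,0xea,0x98}
#1 dst[0x18+7] := {0x64,0xea,0x98,0x4a,0xb8,0x62,0x46}
#2 dst[0x05+3] := {0x99,0xc4,0x8b}
query mem[0x1f]=0xf4, mem[0x19]=0xea, mem[0x22]=0x98, mem[0x07]=0x8b, mem[0x21]=0xea

MEM[0x1f,0x19,0x22,0x07,0x21] = f4 ea 98 8b ea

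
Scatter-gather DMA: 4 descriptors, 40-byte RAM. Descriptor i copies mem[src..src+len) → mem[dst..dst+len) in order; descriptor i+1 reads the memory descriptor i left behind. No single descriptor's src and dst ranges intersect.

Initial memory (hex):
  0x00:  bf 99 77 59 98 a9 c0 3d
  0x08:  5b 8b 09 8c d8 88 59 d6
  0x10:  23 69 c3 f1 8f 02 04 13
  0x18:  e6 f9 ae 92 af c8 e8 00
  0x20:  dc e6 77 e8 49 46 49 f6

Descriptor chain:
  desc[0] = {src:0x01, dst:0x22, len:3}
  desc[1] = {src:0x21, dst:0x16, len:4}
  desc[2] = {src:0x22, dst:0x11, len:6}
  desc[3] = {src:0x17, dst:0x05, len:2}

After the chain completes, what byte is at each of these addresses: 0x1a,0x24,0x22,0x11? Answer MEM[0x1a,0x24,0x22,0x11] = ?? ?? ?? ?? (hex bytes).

D0: mem[0x22..0x24] <- [99 77 59]
D1: mem[0x16..0x19] <- [e6 99 77 59]
D2: mem[0x11..0x16] <- [99 77 59 46 49 f6]
D3: mem[0x05..0x06] <- [99 77]
query mem[0x1a]=0xae, mem[0x24]=0x59, mem[0x22]=0x99, mem[0x11]=0x99

MEM[0x1a,0x24,0x22,0x11] = ae 59 99 99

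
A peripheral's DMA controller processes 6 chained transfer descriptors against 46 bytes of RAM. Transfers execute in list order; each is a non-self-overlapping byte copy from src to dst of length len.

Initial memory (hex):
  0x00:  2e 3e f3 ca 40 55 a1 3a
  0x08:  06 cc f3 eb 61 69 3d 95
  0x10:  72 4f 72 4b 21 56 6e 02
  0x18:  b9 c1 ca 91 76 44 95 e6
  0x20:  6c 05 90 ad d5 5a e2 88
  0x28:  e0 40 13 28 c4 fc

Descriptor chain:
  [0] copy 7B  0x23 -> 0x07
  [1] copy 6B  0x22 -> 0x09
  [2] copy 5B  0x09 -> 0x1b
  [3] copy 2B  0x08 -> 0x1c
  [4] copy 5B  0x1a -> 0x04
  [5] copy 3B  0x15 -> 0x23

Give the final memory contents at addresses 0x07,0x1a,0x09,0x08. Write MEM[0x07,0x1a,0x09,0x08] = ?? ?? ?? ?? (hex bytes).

  after D0: wrote 7B at 0x07 = add55ae288e040
  after D1: wrote 6B at 0x09 = 90add55ae288
  after D2: wrote 5B at 0x1b = 90add55ae2
  after D3: wrote 2B at 0x1c = d590
  after D4: wrote 5B at 0x04 = ca90d5905a
  after D5: wrote 3B at 0x23 = 566e02
query mem[0x07]=0x90, mem[0x1a]=0xca, mem[0x09]=0x90, mem[0x08]=0x5a

MEM[0x07,0x1a,0x09,0x08] = 90 ca 90 5a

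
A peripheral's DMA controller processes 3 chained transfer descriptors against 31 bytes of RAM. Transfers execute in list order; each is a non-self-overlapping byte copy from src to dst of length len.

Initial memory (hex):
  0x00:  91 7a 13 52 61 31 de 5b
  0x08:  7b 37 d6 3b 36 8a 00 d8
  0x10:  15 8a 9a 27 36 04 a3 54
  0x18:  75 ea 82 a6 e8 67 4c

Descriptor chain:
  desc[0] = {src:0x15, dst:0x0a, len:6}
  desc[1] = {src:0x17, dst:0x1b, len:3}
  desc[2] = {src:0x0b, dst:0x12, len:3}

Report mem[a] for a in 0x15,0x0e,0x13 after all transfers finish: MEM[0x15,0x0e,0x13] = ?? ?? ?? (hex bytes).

MEM[0x15,0x0e,0x13] = 04 ea 54

#0 dst[0x0a+6] := {0x04,0xa3,0x54,0x75,0xea,0x82}
#1 dst[0x1b+3] := {0x54,0x75,0xea}
#2 dst[0x12+3] := {0xa3,0x54,0x75}
query mem[0x15]=0x04, mem[0x0e]=0xea, mem[0x13]=0x54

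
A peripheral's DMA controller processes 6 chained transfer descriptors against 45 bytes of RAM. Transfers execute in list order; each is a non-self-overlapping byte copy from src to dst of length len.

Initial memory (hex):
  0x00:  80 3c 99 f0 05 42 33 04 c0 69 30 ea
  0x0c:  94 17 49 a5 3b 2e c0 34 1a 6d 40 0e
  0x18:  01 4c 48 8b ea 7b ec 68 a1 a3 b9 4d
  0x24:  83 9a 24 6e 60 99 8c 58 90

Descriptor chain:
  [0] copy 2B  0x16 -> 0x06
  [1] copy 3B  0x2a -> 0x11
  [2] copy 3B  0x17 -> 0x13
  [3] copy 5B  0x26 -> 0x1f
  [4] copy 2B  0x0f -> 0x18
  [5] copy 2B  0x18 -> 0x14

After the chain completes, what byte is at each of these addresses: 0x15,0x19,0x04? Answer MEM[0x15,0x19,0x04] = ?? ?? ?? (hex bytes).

MEM[0x15,0x19,0x04] = 3b 3b 05

  after D0: wrote 2B at 0x06 = 400e
  after D1: wrote 3B at 0x11 = 8c5890
  after D2: wrote 3B at 0x13 = 0e014c
  after D3: wrote 5B at 0x1f = 246e60998c
  after D4: wrote 2B at 0x18 = a53b
  after D5: wrote 2B at 0x14 = a53b
query mem[0x15]=0x3b, mem[0x19]=0x3b, mem[0x04]=0x05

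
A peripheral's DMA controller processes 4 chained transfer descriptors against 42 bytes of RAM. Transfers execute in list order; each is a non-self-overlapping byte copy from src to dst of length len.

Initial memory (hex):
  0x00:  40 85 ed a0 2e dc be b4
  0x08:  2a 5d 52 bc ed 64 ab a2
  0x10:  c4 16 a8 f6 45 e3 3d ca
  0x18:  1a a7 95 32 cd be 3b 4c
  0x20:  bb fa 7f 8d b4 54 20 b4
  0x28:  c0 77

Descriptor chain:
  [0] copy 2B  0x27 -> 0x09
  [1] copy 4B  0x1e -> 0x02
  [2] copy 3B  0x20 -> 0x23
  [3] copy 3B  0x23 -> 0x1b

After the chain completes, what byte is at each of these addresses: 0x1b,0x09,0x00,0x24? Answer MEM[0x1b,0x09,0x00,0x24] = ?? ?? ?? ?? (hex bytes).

MEM[0x1b,0x09,0x00,0x24] = bb b4 40 fa

D0: mem[0x09..0x0a] <- [b4 c0]
D1: mem[0x02..0x05] <- [3b 4c bb fa]
D2: mem[0x23..0x25] <- [bb fa 7f]
D3: mem[0x1b..0x1d] <- [bb fa 7f]
query mem[0x1b]=0xbb, mem[0x09]=0xb4, mem[0x00]=0x40, mem[0x24]=0xfa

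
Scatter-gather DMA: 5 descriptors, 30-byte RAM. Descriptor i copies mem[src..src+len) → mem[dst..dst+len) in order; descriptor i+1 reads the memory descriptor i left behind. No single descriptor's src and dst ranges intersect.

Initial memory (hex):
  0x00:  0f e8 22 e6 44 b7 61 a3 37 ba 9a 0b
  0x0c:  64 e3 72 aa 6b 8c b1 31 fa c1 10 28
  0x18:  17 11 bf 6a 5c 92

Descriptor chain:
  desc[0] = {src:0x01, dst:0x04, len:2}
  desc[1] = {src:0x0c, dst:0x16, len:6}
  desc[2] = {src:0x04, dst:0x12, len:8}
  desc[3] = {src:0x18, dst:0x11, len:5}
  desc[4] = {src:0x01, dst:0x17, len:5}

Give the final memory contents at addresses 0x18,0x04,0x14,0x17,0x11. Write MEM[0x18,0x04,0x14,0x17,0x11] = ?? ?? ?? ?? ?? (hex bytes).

D0: mem[0x04..0x05] <- [e8 22]
D1: mem[0x16..0x1b] <- [64 e3 72 aa 6b 8c]
D2: mem[0x12..0x19] <- [e8 22 61 a3 37 ba 9a 0b]
D3: mem[0x11..0x15] <- [9a 0b 6b 8c 5c]
D4: mem[0x17..0x1b] <- [e8 22 e6 e8 22]
query mem[0x18]=0x22, mem[0x04]=0xe8, mem[0x14]=0x8c, mem[0x17]=0xe8, mem[0x11]=0x9a

MEM[0x18,0x04,0x14,0x17,0x11] = 22 e8 8c e8 9a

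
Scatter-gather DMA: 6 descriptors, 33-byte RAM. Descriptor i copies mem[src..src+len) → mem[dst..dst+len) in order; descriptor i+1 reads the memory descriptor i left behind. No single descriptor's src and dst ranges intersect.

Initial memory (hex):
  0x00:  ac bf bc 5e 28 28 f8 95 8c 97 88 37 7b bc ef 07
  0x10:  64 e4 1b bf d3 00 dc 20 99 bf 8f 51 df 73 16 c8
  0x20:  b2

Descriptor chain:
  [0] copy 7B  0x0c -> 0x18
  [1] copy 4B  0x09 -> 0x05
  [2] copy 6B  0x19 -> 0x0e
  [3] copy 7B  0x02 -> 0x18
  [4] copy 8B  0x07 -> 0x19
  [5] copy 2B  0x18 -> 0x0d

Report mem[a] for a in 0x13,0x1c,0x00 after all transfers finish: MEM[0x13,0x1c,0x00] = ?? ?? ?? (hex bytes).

D0: mem[0x18..0x1e] <- [7b bc ef 07 64 e4 1b]
D1: mem[0x05..0x08] <- [97 88 37 7b]
D2: mem[0x0e..0x13] <- [bc ef 07 64 e4 1b]
D3: mem[0x18..0x1e] <- [bc 5e 28 97 88 37 7b]
D4: mem[0x19..0x20] <- [37 7b 97 88 37 7b bc bc]
D5: mem[0x0d..0x0e] <- [bc 37]
query mem[0x13]=0x1b, mem[0x1c]=0x88, mem[0x00]=0xac

MEM[0x13,0x1c,0x00] = 1b 88 ac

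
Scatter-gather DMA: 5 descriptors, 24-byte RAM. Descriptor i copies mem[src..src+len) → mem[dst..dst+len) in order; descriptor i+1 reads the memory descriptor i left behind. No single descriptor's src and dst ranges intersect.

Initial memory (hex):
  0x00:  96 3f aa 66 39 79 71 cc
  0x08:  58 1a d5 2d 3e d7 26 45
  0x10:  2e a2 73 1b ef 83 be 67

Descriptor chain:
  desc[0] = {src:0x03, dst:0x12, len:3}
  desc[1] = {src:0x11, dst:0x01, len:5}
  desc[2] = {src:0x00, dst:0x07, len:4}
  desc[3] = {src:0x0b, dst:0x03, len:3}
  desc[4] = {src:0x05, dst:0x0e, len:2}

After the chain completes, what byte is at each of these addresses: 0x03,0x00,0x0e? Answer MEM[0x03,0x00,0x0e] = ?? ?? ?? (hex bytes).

MEM[0x03,0x00,0x0e] = 2d 96 d7

#0 dst[0x12+3] := {0x66,0x39,0x79}
#1 dst[0x01+5] := {0xa2,0x66,0x39,0x79,0x83}
#2 dst[0x07+4] := {0x96,0xa2,0x66,0x39}
#3 dst[0x03+3] := {0x2d,0x3e,0xd7}
#4 dst[0x0e+2] := {0xd7,0x71}
query mem[0x03]=0x2d, mem[0x00]=0x96, mem[0x0e]=0xd7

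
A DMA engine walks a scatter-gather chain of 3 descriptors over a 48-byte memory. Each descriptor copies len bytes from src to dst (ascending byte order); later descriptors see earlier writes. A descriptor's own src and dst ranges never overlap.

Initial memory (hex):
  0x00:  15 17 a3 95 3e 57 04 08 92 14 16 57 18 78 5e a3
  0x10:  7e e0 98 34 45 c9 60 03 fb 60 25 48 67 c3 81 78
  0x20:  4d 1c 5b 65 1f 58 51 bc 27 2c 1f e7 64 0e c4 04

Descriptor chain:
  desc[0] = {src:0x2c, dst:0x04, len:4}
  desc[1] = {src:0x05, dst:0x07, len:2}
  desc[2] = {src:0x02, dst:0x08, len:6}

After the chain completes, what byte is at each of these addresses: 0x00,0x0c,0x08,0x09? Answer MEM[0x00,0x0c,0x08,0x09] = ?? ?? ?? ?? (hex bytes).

D0: mem[0x04..0x07] <- [64 0e c4 04]
D1: mem[0x07..0x08] <- [0e c4]
D2: mem[0x08..0x0d] <- [a3 95 64 0e c4 0e]
query mem[0x00]=0x15, mem[0x0c]=0xc4, mem[0x08]=0xa3, mem[0x09]=0x95

MEM[0x00,0x0c,0x08,0x09] = 15 c4 a3 95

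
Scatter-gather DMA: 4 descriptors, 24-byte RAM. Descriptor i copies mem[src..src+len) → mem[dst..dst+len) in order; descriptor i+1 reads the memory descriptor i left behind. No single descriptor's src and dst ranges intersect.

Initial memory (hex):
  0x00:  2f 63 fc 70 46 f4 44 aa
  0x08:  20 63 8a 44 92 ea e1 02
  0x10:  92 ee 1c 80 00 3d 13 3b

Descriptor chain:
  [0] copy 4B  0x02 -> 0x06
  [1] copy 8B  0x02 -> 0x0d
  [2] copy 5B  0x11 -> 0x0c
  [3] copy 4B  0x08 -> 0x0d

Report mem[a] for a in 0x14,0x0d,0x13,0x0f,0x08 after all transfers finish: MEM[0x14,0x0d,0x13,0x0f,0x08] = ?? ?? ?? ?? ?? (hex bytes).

MEM[0x14,0x0d,0x13,0x0f,0x08] = f4 46 46 8a 46

#0 dst[0x06+4] := {0xfc,0x70,0x46,0xf4}
#1 dst[0x0d+8] := {0xfc,0x70,0x46,0xf4,0xfc,0x70,0x46,0xf4}
#2 dst[0x0c+5] := {0xfc,0x70,0x46,0xf4,0x3d}
#3 dst[0x0d+4] := {0x46,0xf4,0x8a,0x44}
query mem[0x14]=0xf4, mem[0x0d]=0x46, mem[0x13]=0x46, mem[0x0f]=0x8a, mem[0x08]=0x46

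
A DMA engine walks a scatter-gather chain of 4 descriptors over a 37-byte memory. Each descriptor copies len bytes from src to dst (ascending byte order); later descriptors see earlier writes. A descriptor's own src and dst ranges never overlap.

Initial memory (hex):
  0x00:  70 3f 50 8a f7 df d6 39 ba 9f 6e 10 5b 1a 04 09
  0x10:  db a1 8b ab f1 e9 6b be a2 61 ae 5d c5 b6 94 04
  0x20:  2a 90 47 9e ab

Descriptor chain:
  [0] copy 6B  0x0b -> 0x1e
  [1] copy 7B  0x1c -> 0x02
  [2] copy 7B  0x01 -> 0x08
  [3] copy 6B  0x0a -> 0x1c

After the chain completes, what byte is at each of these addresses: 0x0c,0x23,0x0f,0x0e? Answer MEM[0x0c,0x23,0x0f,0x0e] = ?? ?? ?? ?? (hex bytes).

MEM[0x0c,0x23,0x0f,0x0e] = 5b db 09 04

[0] 0x0b->0x1e len=6 : 10 5b 1a 04 09 db
[1] 0x1c->0x02 len=7 : c5 b6 10 5b 1a 04 09
[2] 0x01->0x08 len=7 : 3f c5 b6 10 5b 1a 04
[3] 0x0a->0x1c len=6 : b6 10 5b 1a 04 09
query mem[0x0c]=0x5b, mem[0x23]=0xdb, mem[0x0f]=0x09, mem[0x0e]=0x04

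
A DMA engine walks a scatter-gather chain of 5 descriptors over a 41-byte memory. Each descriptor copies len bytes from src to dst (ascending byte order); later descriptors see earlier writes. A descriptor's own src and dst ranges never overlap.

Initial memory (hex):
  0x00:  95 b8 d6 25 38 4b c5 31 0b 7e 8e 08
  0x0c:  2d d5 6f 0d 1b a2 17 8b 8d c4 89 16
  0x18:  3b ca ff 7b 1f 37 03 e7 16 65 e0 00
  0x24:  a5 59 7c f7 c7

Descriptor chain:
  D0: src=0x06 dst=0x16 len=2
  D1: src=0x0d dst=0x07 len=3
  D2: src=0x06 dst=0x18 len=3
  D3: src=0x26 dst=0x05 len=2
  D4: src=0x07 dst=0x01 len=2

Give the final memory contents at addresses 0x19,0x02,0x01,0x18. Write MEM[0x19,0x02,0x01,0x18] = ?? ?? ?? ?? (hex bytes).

D0: mem[0x16..0x17] <- [c5 31]
D1: mem[0x07..0x09] <- [d5 6f 0d]
D2: mem[0x18..0x1a] <- [c5 d5 6f]
D3: mem[0x05..0x06] <- [7c f7]
D4: mem[0x01..0x02] <- [d5 6f]
query mem[0x19]=0xd5, mem[0x02]=0x6f, mem[0x01]=0xd5, mem[0x18]=0xc5

MEM[0x19,0x02,0x01,0x18] = d5 6f d5 c5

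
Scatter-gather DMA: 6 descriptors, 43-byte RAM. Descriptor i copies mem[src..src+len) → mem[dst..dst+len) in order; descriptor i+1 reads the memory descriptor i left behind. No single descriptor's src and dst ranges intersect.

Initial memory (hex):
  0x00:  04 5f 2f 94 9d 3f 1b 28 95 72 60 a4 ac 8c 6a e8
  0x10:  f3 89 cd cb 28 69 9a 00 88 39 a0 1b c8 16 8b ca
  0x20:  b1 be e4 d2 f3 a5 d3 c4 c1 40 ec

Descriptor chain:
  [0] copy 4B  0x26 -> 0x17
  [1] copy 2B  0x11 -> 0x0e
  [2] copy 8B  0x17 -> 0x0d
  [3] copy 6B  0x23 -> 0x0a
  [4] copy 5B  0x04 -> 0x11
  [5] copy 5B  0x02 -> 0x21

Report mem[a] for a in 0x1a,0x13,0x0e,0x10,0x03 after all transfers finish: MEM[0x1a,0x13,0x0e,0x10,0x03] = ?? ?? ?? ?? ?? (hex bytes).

[0] 0x26->0x17 len=4 : d3 c4 c1 40
[1] 0x11->0x0e len=2 : 89 cd
[2] 0x17->0x0d len=8 : d3 c4 c1 40 1b c8 16 8b
[3] 0x23->0x0a len=6 : d2 f3 a5 d3 c4 c1
[4] 0x04->0x11 len=5 : 9d 3f 1b 28 95
[5] 0x02->0x21 len=5 : 2f 94 9d 3f 1b
query mem[0x1a]=0x40, mem[0x13]=0x1b, mem[0x0e]=0xc4, mem[0x10]=0x40, mem[0x03]=0x94

MEM[0x1a,0x13,0x0e,0x10,0x03] = 40 1b c4 40 94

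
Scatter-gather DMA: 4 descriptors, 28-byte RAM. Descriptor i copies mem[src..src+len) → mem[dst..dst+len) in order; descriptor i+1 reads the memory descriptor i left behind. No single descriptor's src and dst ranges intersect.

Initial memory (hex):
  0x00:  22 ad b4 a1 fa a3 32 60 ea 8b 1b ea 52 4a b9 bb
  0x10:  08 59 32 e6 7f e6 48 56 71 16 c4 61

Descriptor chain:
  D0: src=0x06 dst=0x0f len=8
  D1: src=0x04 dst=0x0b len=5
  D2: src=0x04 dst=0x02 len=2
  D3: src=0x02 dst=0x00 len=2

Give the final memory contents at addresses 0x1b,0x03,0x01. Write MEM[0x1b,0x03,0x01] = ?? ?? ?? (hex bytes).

MEM[0x1b,0x03,0x01] = 61 a3 a3

  after D0: wrote 8B at 0x0f = 3260ea8b1bea524a
  after D1: wrote 5B at 0x0b = faa33260ea
  after D2: wrote 2B at 0x02 = faa3
  after D3: wrote 2B at 0x00 = faa3
query mem[0x1b]=0x61, mem[0x03]=0xa3, mem[0x01]=0xa3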